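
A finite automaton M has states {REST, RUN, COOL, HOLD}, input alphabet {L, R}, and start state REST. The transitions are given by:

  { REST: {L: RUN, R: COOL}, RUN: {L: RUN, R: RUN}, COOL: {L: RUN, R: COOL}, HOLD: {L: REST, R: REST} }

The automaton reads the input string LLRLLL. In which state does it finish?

REST → RUN → RUN → RUN → RUN → RUN → RUN

RUN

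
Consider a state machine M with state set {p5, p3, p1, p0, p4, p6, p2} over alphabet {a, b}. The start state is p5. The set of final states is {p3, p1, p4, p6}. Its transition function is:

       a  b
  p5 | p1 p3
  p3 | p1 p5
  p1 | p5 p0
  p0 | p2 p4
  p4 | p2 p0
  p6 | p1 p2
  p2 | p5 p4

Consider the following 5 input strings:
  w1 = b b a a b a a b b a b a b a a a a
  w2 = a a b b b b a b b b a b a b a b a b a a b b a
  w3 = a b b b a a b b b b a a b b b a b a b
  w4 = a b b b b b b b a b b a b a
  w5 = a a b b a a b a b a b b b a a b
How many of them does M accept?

w1: Trace: p5 -b-> p3 -b-> p5 -a-> p1 -a-> p5 -b-> p3 -a-> p1 -a-> p5 -b-> p3 -b-> p5 -a-> p1 -b-> p0 -a-> p2 -b-> p4 -a-> p2 -a-> p5 -a-> p1 -a-> p5  → end p5, rejected
w2: Trace: p5 -a-> p1 -a-> p5 -b-> p3 -b-> p5 -b-> p3 -b-> p5 -a-> p1 -b-> p0 -b-> p4 -b-> p0 -a-> p2 -b-> p4 -a-> p2 -b-> p4 -a-> p2 -b-> p4 -a-> p2 -b-> p4 -a-> p2 -a-> p5 -b-> p3 -b-> p5 -a-> p1  → end p1, accepted
w3: Trace: p5 -a-> p1 -b-> p0 -b-> p4 -b-> p0 -a-> p2 -a-> p5 -b-> p3 -b-> p5 -b-> p3 -b-> p5 -a-> p1 -a-> p5 -b-> p3 -b-> p5 -b-> p3 -a-> p1 -b-> p0 -a-> p2 -b-> p4  → end p4, accepted
w4: Trace: p5 -a-> p1 -b-> p0 -b-> p4 -b-> p0 -b-> p4 -b-> p0 -b-> p4 -b-> p0 -a-> p2 -b-> p4 -b-> p0 -a-> p2 -b-> p4 -a-> p2  → end p2, rejected
w5: Trace: p5 -a-> p1 -a-> p5 -b-> p3 -b-> p5 -a-> p1 -a-> p5 -b-> p3 -a-> p1 -b-> p0 -a-> p2 -b-> p4 -b-> p0 -b-> p4 -a-> p2 -a-> p5 -b-> p3  → end p3, accepted

3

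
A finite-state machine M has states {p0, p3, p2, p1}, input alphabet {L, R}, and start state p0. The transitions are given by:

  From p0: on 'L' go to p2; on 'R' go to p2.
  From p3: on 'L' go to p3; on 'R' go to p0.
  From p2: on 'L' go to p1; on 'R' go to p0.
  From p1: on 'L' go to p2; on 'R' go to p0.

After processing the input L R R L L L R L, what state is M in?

p2

start at p0
read 'L': p0 → p2
read 'R': p2 → p0
read 'R': p0 → p2
read 'L': p2 → p1
read 'L': p1 → p2
read 'L': p2 → p1
read 'R': p1 → p0
read 'L': p0 → p2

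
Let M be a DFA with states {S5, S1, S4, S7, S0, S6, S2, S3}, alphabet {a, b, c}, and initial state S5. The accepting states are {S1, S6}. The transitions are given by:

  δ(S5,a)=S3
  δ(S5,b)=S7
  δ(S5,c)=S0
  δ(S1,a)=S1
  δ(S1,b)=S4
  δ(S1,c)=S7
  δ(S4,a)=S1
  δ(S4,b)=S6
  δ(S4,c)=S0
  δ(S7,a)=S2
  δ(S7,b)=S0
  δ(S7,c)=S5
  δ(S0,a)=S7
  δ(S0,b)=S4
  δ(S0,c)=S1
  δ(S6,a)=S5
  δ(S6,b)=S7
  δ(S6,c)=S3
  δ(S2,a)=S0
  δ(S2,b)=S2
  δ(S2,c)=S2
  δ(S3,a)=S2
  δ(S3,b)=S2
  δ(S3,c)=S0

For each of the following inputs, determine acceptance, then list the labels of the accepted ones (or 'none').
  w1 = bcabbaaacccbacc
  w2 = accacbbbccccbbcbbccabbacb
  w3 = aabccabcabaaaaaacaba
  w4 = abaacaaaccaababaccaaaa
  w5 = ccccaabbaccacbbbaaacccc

w3

w1: Trace: S5 -b-> S7 -c-> S5 -a-> S3 -b-> S2 -b-> S2 -a-> S0 -a-> S7 -a-> S2 -c-> S2 -c-> S2 -c-> S2 -b-> S2 -a-> S0 -c-> S1 -c-> S7  → end S7, rejected
w2: Trace: S5 -a-> S3 -c-> S0 -c-> S1 -a-> S1 -c-> S7 -b-> S0 -b-> S4 -b-> S6 -c-> S3 -c-> S0 -c-> S1 -c-> S7 -b-> S0 -b-> S4 -c-> S0 -b-> S4 -b-> S6 -c-> S3 -c-> S0 -a-> S7 -b-> S0 -b-> S4 -a-> S1 -c-> S7 -b-> S0  → end S0, rejected
w3: Trace: S5 -a-> S3 -a-> S2 -b-> S2 -c-> S2 -c-> S2 -a-> S0 -b-> S4 -c-> S0 -a-> S7 -b-> S0 -a-> S7 -a-> S2 -a-> S0 -a-> S7 -a-> S2 -a-> S0 -c-> S1 -a-> S1 -b-> S4 -a-> S1  → end S1, accepted
w4: Trace: S5 -a-> S3 -b-> S2 -a-> S0 -a-> S7 -c-> S5 -a-> S3 -a-> S2 -a-> S0 -c-> S1 -c-> S7 -a-> S2 -a-> S0 -b-> S4 -a-> S1 -b-> S4 -a-> S1 -c-> S7 -c-> S5 -a-> S3 -a-> S2 -a-> S0 -a-> S7  → end S7, rejected
w5: Trace: S5 -c-> S0 -c-> S1 -c-> S7 -c-> S5 -a-> S3 -a-> S2 -b-> S2 -b-> S2 -a-> S0 -c-> S1 -c-> S7 -a-> S2 -c-> S2 -b-> S2 -b-> S2 -b-> S2 -a-> S0 -a-> S7 -a-> S2 -c-> S2 -c-> S2 -c-> S2 -c-> S2  → end S2, rejected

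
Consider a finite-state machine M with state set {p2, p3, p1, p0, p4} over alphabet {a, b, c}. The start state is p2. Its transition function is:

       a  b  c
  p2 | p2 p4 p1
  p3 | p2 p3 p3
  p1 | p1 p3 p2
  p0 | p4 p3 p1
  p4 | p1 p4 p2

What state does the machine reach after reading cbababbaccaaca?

p1

start at p2
read 'c': p2 → p1
read 'b': p1 → p3
read 'a': p3 → p2
read 'b': p2 → p4
read 'a': p4 → p1
read 'b': p1 → p3
read 'b': p3 → p3
read 'a': p3 → p2
read 'c': p2 → p1
read 'c': p1 → p2
read 'a': p2 → p2
read 'a': p2 → p2
read 'c': p2 → p1
read 'a': p1 → p1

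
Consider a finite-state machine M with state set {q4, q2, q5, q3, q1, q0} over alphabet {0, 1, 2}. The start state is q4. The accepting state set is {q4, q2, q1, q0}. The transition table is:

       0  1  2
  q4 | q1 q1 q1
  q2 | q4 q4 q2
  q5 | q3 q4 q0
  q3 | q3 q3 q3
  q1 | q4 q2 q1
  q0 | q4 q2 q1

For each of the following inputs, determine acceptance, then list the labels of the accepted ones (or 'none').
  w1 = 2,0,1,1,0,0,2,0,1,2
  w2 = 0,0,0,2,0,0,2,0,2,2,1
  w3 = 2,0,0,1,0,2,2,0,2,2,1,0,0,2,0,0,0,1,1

w1: q4 → q1 → q4 → q1 → q2 → q4 → q1 → q1 → q4 → q1 → q1  → end q1, accepted
w2: q4 → q1 → q4 → q1 → q1 → q4 → q1 → q1 → q4 → q1 → q1 → q2  → end q2, accepted
w3: q4 → q1 → q4 → q1 → q2 → q4 → q1 → q1 → q4 → q1 → q1 → q2 → q4 → q1 → q1 → q4 → q1 → q4 → q1 → q2  → end q2, accepted

w1, w2, w3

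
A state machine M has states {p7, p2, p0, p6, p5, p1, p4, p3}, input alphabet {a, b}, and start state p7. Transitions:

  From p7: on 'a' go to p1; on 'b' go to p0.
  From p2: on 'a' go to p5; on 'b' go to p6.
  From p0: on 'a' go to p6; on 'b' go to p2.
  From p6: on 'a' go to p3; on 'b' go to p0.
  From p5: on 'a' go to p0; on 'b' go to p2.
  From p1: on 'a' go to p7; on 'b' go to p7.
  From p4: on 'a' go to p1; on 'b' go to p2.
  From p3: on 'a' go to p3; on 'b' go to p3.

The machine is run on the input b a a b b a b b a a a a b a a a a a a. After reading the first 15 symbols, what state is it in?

Trace: p7 -b-> p0 -a-> p6 -a-> p3 -b-> p3 -b-> p3 -a-> p3 -b-> p3 -b-> p3 -a-> p3 -a-> p3 -a-> p3 -a-> p3 -b-> p3 -a-> p3 -a-> p3
After 15 symbols: p3.

p3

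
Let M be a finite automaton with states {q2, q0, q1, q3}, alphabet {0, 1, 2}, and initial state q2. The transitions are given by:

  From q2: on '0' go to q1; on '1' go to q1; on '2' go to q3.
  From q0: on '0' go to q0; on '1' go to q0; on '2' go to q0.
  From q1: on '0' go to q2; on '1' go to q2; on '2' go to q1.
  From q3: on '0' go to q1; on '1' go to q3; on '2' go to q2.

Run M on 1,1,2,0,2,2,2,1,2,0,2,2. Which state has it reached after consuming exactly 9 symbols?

q2 → q1 → q2 → q3 → q1 → q1 → q1 → q1 → q2 → q3
After 9 symbols: q3.

q3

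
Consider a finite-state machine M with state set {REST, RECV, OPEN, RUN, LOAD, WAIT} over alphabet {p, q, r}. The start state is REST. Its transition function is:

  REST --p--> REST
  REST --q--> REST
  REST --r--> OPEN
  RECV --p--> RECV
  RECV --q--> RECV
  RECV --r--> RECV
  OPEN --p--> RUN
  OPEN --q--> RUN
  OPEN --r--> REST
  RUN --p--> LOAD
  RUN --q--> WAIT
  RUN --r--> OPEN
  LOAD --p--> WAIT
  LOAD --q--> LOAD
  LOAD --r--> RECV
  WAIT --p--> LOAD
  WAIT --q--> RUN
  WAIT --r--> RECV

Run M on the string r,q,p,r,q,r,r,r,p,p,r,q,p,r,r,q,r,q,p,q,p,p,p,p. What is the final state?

RECV

REST → OPEN → RUN → LOAD → RECV → RECV → RECV → RECV → RECV → RECV → RECV → RECV → RECV → RECV → RECV → RECV → RECV → RECV → RECV → RECV → RECV → RECV → RECV → RECV → RECV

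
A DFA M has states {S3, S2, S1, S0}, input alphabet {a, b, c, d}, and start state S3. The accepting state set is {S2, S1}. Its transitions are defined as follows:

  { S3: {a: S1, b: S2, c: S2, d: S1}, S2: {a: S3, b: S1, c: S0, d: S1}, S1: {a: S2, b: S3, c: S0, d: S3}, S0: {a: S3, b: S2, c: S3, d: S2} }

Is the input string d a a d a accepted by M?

Yes

start at S3
read 'd': S3 → S1
read 'a': S1 → S2
read 'a': S2 → S3
read 'd': S3 → S1
read 'a': S1 → S2
End state S2 is accepting.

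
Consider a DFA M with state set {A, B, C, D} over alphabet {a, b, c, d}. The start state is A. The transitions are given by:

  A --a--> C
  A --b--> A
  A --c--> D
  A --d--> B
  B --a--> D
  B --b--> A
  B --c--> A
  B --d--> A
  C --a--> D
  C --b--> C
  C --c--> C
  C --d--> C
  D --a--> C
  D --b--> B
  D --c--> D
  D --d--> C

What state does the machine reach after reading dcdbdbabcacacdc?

start at A
read 'd': A → B
read 'c': B → A
read 'd': A → B
read 'b': B → A
read 'd': A → B
read 'b': B → A
read 'a': A → C
read 'b': C → C
read 'c': C → C
read 'a': C → D
read 'c': D → D
read 'a': D → C
read 'c': C → C
read 'd': C → C
read 'c': C → C

C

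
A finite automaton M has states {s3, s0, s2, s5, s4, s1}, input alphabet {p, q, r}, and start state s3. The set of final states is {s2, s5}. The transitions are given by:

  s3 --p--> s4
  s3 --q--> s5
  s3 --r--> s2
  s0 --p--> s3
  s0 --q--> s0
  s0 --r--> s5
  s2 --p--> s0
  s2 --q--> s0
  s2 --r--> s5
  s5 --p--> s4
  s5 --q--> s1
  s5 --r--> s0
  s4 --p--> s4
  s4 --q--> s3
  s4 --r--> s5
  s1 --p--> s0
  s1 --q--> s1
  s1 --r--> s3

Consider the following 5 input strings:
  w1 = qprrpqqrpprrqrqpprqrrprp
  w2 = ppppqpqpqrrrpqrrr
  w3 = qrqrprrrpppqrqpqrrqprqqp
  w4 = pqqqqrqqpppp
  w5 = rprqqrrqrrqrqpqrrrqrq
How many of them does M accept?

w1: s3 → s5 → s4 → s5 → s0 → s3 → s5 → s1 → s3 → s4 → s4 → s5 → s0 → s0 → s5 → s1 → s0 → s3 → s2 → s0 → s5 → s0 → s3 → s2 → s0  → end s0, rejected
w2: s3 → s4 → s4 → s4 → s4 → s3 → s4 → s3 → s4 → s3 → s2 → s5 → s0 → s3 → s5 → s0 → s5 → s0  → end s0, rejected
w3: s3 → s5 → s0 → s0 → s5 → s4 → s5 → s0 → s5 → s4 → s4 → s4 → s3 → s2 → s0 → s3 → s5 → s0 → s5 → s1 → s0 → s5 → s1 → s1 → s0  → end s0, rejected
w4: s3 → s4 → s3 → s5 → s1 → s1 → s3 → s5 → s1 → s0 → s3 → s4 → s4  → end s4, rejected
w5: s3 → s2 → s0 → s5 → s1 → s1 → s3 → s2 → s0 → s5 → s0 → s0 → s5 → s1 → s0 → s0 → s5 → s0 → s5 → s1 → s3 → s5  → end s5, accepted

1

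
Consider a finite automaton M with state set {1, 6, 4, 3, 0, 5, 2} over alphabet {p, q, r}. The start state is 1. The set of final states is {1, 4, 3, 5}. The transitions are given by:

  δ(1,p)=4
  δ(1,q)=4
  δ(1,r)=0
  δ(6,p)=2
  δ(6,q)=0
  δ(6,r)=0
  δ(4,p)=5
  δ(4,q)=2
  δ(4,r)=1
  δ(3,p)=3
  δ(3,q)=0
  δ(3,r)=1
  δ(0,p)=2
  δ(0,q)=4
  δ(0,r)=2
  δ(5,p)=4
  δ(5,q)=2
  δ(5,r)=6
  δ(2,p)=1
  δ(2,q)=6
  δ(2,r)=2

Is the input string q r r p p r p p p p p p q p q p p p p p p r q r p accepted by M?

start at 1
read 'q': 1 → 4
read 'r': 4 → 1
read 'r': 1 → 0
read 'p': 0 → 2
read 'p': 2 → 1
read 'r': 1 → 0
read 'p': 0 → 2
read 'p': 2 → 1
read 'p': 1 → 4
read 'p': 4 → 5
read 'p': 5 → 4
read 'p': 4 → 5
read 'q': 5 → 2
read 'p': 2 → 1
read 'q': 1 → 4
read 'p': 4 → 5
read 'p': 5 → 4
read 'p': 4 → 5
read 'p': 5 → 4
read 'p': 4 → 5
read 'p': 5 → 4
read 'r': 4 → 1
read 'q': 1 → 4
read 'r': 4 → 1
read 'p': 1 → 4
End state 4 is accepting.

Yes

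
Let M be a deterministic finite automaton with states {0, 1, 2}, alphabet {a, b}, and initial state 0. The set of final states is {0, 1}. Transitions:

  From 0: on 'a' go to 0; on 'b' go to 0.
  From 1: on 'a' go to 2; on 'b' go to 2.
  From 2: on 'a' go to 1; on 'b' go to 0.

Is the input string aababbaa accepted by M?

Yes

Trace: 0 -a-> 0 -a-> 0 -b-> 0 -a-> 0 -b-> 0 -b-> 0 -a-> 0 -a-> 0
End state 0 is accepting.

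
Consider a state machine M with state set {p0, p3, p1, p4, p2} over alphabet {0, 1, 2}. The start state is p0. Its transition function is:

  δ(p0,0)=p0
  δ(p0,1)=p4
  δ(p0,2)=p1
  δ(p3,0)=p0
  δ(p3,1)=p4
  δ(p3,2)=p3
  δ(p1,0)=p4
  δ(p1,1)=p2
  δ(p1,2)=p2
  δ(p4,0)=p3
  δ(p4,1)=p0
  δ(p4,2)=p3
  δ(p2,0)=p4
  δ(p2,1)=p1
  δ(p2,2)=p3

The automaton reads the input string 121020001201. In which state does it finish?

Trace: p0 -1-> p4 -2-> p3 -1-> p4 -0-> p3 -2-> p3 -0-> p0 -0-> p0 -0-> p0 -1-> p4 -2-> p3 -0-> p0 -1-> p4

p4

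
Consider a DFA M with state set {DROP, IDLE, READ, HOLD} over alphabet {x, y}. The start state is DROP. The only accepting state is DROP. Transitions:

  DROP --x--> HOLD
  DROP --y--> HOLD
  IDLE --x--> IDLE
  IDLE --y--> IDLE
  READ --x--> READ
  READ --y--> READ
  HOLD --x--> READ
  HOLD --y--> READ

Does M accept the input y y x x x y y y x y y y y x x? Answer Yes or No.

No

start at DROP
read 'y': DROP → HOLD
read 'y': HOLD → READ
read 'x': READ → READ
read 'x': READ → READ
read 'x': READ → READ
read 'y': READ → READ
read 'y': READ → READ
read 'y': READ → READ
read 'x': READ → READ
read 'y': READ → READ
read 'y': READ → READ
read 'y': READ → READ
read 'y': READ → READ
read 'x': READ → READ
read 'x': READ → READ
End state READ is not accepting.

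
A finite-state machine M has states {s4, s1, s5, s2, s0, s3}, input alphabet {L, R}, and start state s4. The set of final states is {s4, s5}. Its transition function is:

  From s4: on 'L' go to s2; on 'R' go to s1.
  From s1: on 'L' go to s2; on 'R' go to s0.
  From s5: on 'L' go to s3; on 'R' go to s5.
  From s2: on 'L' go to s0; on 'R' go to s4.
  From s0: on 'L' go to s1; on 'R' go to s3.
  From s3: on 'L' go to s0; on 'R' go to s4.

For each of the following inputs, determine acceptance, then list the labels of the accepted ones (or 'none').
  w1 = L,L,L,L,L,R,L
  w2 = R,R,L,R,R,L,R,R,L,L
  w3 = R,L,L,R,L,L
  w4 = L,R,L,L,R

none

w1:
  start at s4
  read 'L': s4 → s2
  read 'L': s2 → s0
  read 'L': s0 → s1
  read 'L': s1 → s2
  read 'L': s2 → s0
  read 'R': s0 → s3
  read 'L': s3 → s0
  end s0, rejected
w2:
  start at s4
  read 'R': s4 → s1
  read 'R': s1 → s0
  read 'L': s0 → s1
  read 'R': s1 → s0
  read 'R': s0 → s3
  read 'L': s3 → s0
  read 'R': s0 → s3
  read 'R': s3 → s4
  read 'L': s4 → s2
  read 'L': s2 → s0
  end s0, rejected
w3:
  start at s4
  read 'R': s4 → s1
  read 'L': s1 → s2
  read 'L': s2 → s0
  read 'R': s0 → s3
  read 'L': s3 → s0
  read 'L': s0 → s1
  end s1, rejected
w4:
  start at s4
  read 'L': s4 → s2
  read 'R': s2 → s4
  read 'L': s4 → s2
  read 'L': s2 → s0
  read 'R': s0 → s3
  end s3, rejected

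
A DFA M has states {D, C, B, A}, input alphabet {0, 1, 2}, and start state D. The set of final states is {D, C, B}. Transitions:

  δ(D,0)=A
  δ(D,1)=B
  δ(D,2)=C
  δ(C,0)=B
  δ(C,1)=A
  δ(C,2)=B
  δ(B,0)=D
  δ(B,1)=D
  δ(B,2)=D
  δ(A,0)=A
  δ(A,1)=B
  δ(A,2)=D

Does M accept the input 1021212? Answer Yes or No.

Yes

start at D
read '1': D → B
read '0': B → D
read '2': D → C
read '1': C → A
read '2': A → D
read '1': D → B
read '2': B → D
End state D is accepting.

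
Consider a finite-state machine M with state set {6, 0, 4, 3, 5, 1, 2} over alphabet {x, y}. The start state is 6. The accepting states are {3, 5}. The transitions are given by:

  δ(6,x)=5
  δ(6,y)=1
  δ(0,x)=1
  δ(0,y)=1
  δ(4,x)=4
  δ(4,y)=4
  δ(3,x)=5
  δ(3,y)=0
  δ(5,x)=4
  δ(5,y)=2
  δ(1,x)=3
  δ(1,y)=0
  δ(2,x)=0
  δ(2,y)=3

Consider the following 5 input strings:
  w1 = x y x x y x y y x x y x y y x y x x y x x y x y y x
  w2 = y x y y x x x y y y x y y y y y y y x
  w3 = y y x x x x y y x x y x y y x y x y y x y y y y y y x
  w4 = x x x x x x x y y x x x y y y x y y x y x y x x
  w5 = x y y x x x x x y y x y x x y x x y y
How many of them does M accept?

w1: Trace: 6 -x-> 5 -y-> 2 -x-> 0 -x-> 1 -y-> 0 -x-> 1 -y-> 0 -y-> 1 -x-> 3 -x-> 5 -y-> 2 -x-> 0 -y-> 1 -y-> 0 -x-> 1 -y-> 0 -x-> 1 -x-> 3 -y-> 0 -x-> 1 -x-> 3 -y-> 0 -x-> 1 -y-> 0 -y-> 1 -x-> 3  → end 3, accepted
w2: Trace: 6 -y-> 1 -x-> 3 -y-> 0 -y-> 1 -x-> 3 -x-> 5 -x-> 4 -y-> 4 -y-> 4 -y-> 4 -x-> 4 -y-> 4 -y-> 4 -y-> 4 -y-> 4 -y-> 4 -y-> 4 -y-> 4 -x-> 4  → end 4, rejected
w3: Trace: 6 -y-> 1 -y-> 0 -x-> 1 -x-> 3 -x-> 5 -x-> 4 -y-> 4 -y-> 4 -x-> 4 -x-> 4 -y-> 4 -x-> 4 -y-> 4 -y-> 4 -x-> 4 -y-> 4 -x-> 4 -y-> 4 -y-> 4 -x-> 4 -y-> 4 -y-> 4 -y-> 4 -y-> 4 -y-> 4 -y-> 4 -x-> 4  → end 4, rejected
w4: Trace: 6 -x-> 5 -x-> 4 -x-> 4 -x-> 4 -x-> 4 -x-> 4 -x-> 4 -y-> 4 -y-> 4 -x-> 4 -x-> 4 -x-> 4 -y-> 4 -y-> 4 -y-> 4 -x-> 4 -y-> 4 -y-> 4 -x-> 4 -y-> 4 -x-> 4 -y-> 4 -x-> 4 -x-> 4  → end 4, rejected
w5: Trace: 6 -x-> 5 -y-> 2 -y-> 3 -x-> 5 -x-> 4 -x-> 4 -x-> 4 -x-> 4 -y-> 4 -y-> 4 -x-> 4 -y-> 4 -x-> 4 -x-> 4 -y-> 4 -x-> 4 -x-> 4 -y-> 4 -y-> 4  → end 4, rejected

1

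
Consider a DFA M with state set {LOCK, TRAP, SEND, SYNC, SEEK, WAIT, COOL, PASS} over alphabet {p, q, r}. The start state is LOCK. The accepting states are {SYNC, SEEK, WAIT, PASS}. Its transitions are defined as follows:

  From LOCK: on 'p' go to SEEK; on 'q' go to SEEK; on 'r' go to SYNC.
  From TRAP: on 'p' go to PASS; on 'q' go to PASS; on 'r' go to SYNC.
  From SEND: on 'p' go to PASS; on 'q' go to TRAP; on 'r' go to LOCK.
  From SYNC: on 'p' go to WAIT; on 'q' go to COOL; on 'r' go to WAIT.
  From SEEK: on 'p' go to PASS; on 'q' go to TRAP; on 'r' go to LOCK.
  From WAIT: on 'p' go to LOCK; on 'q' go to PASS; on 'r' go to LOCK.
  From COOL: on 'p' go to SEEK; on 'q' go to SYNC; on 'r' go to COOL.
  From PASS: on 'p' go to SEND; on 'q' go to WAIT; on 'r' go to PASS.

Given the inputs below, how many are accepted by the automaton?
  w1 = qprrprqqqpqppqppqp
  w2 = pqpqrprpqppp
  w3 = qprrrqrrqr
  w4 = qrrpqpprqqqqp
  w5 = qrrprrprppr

3

w1: Trace: LOCK -q-> SEEK -p-> PASS -r-> PASS -r-> PASS -p-> SEND -r-> LOCK -q-> SEEK -q-> TRAP -q-> PASS -p-> SEND -q-> TRAP -p-> PASS -p-> SEND -q-> TRAP -p-> PASS -p-> SEND -q-> TRAP -p-> PASS  → end PASS, accepted
w2: Trace: LOCK -p-> SEEK -q-> TRAP -p-> PASS -q-> WAIT -r-> LOCK -p-> SEEK -r-> LOCK -p-> SEEK -q-> TRAP -p-> PASS -p-> SEND -p-> PASS  → end PASS, accepted
w3: Trace: LOCK -q-> SEEK -p-> PASS -r-> PASS -r-> PASS -r-> PASS -q-> WAIT -r-> LOCK -r-> SYNC -q-> COOL -r-> COOL  → end COOL, rejected
w4: Trace: LOCK -q-> SEEK -r-> LOCK -r-> SYNC -p-> WAIT -q-> PASS -p-> SEND -p-> PASS -r-> PASS -q-> WAIT -q-> PASS -q-> WAIT -q-> PASS -p-> SEND  → end SEND, rejected
w5: Trace: LOCK -q-> SEEK -r-> LOCK -r-> SYNC -p-> WAIT -r-> LOCK -r-> SYNC -p-> WAIT -r-> LOCK -p-> SEEK -p-> PASS -r-> PASS  → end PASS, accepted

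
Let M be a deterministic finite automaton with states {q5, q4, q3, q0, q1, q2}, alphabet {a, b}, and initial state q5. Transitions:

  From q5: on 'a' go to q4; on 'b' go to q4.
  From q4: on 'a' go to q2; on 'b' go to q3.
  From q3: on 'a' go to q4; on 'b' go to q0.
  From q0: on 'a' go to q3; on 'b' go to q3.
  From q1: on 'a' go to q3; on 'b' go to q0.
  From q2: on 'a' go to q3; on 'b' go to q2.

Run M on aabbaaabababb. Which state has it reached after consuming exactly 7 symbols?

q2

q5 → q4 → q2 → q2 → q2 → q3 → q4 → q2
After 7 symbols: q2.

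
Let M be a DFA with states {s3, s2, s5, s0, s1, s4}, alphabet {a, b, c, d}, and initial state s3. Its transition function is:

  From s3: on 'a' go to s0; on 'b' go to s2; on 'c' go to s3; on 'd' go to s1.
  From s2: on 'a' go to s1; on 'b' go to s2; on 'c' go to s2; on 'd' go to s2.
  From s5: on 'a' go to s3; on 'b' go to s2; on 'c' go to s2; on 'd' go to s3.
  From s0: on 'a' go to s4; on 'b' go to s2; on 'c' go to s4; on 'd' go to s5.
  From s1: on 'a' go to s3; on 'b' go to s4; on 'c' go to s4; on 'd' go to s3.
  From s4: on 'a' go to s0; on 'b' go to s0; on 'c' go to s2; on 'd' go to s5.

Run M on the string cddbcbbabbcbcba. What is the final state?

s4

start at s3
read 'c': s3 → s3
read 'd': s3 → s1
read 'd': s1 → s3
read 'b': s3 → s2
read 'c': s2 → s2
read 'b': s2 → s2
read 'b': s2 → s2
read 'a': s2 → s1
read 'b': s1 → s4
read 'b': s4 → s0
read 'c': s0 → s4
read 'b': s4 → s0
read 'c': s0 → s4
read 'b': s4 → s0
read 'a': s0 → s4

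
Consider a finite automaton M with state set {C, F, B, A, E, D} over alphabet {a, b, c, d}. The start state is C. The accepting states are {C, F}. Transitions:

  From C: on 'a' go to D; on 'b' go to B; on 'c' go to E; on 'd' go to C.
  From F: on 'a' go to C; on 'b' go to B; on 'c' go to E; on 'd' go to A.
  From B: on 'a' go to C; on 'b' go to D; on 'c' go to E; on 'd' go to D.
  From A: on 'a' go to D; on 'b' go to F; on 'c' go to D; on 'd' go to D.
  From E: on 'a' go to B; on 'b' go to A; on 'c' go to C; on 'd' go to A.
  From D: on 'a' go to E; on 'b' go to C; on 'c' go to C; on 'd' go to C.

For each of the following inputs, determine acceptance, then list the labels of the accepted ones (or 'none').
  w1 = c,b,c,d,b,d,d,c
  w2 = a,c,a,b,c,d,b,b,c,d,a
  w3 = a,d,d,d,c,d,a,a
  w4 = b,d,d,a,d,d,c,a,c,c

w4

w1: C → E → A → D → C → B → D → C → E  → end E, rejected
w2: C → D → C → D → C → E → A → F → B → E → A → D  → end D, rejected
w3: C → D → C → C → C → E → A → D → E  → end E, rejected
w4: C → B → D → C → D → C → C → E → B → E → C  → end C, accepted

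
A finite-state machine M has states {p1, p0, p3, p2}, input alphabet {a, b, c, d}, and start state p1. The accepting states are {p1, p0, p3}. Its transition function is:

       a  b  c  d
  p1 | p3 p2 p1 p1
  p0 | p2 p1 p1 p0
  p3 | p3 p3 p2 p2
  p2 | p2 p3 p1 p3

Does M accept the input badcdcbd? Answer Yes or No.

No

start at p1
read 'b': p1 → p2
read 'a': p2 → p2
read 'd': p2 → p3
read 'c': p3 → p2
read 'd': p2 → p3
read 'c': p3 → p2
read 'b': p2 → p3
read 'd': p3 → p2
End state p2 is not accepting.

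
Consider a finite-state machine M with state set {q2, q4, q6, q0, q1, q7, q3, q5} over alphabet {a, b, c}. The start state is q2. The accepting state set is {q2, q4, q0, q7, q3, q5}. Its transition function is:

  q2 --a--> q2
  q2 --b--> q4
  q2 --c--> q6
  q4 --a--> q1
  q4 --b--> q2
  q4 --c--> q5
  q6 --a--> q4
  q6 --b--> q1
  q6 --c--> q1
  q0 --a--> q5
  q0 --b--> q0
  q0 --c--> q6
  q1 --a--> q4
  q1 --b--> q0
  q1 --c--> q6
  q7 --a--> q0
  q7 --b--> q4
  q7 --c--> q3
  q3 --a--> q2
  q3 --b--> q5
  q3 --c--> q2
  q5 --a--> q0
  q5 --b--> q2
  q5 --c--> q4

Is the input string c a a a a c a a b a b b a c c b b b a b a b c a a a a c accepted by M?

Yes

q2 → q6 → q4 → q1 → q4 → q1 → q6 → q4 → q1 → q0 → q5 → q2 → q4 → q1 → q6 → q1 → q0 → q0 → q0 → q5 → q2 → q2 → q4 → q5 → q0 → q5 → q0 → q5 → q4
End state q4 is accepting.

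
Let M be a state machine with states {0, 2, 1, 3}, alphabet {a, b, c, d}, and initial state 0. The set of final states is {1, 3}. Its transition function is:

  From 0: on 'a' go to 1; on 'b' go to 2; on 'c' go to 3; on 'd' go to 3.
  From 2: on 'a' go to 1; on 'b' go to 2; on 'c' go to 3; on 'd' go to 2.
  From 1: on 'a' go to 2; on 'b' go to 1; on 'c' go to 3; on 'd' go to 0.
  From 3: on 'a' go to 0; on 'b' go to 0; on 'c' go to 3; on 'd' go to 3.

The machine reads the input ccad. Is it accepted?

Yes

start at 0
read 'c': 0 → 3
read 'c': 3 → 3
read 'a': 3 → 0
read 'd': 0 → 3
End state 3 is accepting.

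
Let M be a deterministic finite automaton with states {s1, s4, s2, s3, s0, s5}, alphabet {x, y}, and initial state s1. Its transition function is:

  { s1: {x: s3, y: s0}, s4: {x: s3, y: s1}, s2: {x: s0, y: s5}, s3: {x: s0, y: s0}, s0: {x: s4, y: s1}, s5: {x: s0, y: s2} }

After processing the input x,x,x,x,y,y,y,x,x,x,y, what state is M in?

s1

s1 → s3 → s0 → s4 → s3 → s0 → s1 → s0 → s4 → s3 → s0 → s1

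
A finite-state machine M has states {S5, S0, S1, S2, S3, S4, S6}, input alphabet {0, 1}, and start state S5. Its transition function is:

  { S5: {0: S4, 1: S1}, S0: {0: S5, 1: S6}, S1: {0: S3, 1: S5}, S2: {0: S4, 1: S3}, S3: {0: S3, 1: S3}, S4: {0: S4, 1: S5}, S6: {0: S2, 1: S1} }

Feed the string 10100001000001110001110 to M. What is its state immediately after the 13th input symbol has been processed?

start at S5
read '1': S5 → S1
read '0': S1 → S3
read '1': S3 → S3
read '0': S3 → S3
read '0': S3 → S3
read '0': S3 → S3
read '0': S3 → S3
read '1': S3 → S3
read '0': S3 → S3
read '0': S3 → S3
read '0': S3 → S3
read '0': S3 → S3
read '0': S3 → S3
After 13 symbols: S3.

S3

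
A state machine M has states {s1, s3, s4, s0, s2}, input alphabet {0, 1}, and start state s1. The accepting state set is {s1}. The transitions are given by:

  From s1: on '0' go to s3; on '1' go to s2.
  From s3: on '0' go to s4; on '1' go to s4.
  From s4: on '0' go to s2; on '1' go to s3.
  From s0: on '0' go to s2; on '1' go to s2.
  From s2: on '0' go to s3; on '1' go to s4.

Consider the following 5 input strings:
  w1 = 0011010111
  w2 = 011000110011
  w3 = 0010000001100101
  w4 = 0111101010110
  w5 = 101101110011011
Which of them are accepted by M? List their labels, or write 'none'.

w1: Trace: s1 -0-> s3 -0-> s4 -1-> s3 -1-> s4 -0-> s2 -1-> s4 -0-> s2 -1-> s4 -1-> s3 -1-> s4  → end s4, rejected
w2: Trace: s1 -0-> s3 -1-> s4 -1-> s3 -0-> s4 -0-> s2 -0-> s3 -1-> s4 -1-> s3 -0-> s4 -0-> s2 -1-> s4 -1-> s3  → end s3, rejected
w3: Trace: s1 -0-> s3 -0-> s4 -1-> s3 -0-> s4 -0-> s2 -0-> s3 -0-> s4 -0-> s2 -0-> s3 -1-> s4 -1-> s3 -0-> s4 -0-> s2 -1-> s4 -0-> s2 -1-> s4  → end s4, rejected
w4: Trace: s1 -0-> s3 -1-> s4 -1-> s3 -1-> s4 -1-> s3 -0-> s4 -1-> s3 -0-> s4 -1-> s3 -0-> s4 -1-> s3 -1-> s4 -0-> s2  → end s2, rejected
w5: Trace: s1 -1-> s2 -0-> s3 -1-> s4 -1-> s3 -0-> s4 -1-> s3 -1-> s4 -1-> s3 -0-> s4 -0-> s2 -1-> s4 -1-> s3 -0-> s4 -1-> s3 -1-> s4  → end s4, rejected

none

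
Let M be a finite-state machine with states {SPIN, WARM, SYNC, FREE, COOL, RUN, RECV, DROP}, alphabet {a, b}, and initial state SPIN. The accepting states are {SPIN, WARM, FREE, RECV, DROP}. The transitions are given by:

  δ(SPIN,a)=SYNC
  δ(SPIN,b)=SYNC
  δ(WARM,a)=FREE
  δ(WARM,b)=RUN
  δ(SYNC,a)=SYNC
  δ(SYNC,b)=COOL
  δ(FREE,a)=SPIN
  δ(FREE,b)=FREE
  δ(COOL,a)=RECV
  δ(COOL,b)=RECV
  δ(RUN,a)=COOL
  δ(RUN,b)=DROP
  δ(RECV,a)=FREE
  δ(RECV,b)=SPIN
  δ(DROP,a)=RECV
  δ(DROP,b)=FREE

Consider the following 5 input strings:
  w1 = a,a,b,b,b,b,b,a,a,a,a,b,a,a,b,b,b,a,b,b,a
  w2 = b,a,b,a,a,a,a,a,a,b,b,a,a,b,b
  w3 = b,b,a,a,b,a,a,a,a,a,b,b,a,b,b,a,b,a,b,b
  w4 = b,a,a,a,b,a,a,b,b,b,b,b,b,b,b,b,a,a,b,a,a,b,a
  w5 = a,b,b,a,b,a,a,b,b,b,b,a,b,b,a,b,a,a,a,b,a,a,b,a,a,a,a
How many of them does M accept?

w1:
  start at SPIN
  read 'a': SPIN → SYNC
  read 'a': SYNC → SYNC
  read 'b': SYNC → COOL
  read 'b': COOL → RECV
  read 'b': RECV → SPIN
  read 'b': SPIN → SYNC
  read 'b': SYNC → COOL
  read 'a': COOL → RECV
  read 'a': RECV → FREE
  read 'a': FREE → SPIN
  read 'a': SPIN → SYNC
  read 'b': SYNC → COOL
  read 'a': COOL → RECV
  read 'a': RECV → FREE
  read 'b': FREE → FREE
  read 'b': FREE → FREE
  read 'b': FREE → FREE
  read 'a': FREE → SPIN
  read 'b': SPIN → SYNC
  read 'b': SYNC → COOL
  read 'a': COOL → RECV
  end RECV, accepted
w2:
  start at SPIN
  read 'b': SPIN → SYNC
  read 'a': SYNC → SYNC
  read 'b': SYNC → COOL
  read 'a': COOL → RECV
  read 'a': RECV → FREE
  read 'a': FREE → SPIN
  read 'a': SPIN → SYNC
  read 'a': SYNC → SYNC
  read 'a': SYNC → SYNC
  read 'b': SYNC → COOL
  read 'b': COOL → RECV
  read 'a': RECV → FREE
  read 'a': FREE → SPIN
  read 'b': SPIN → SYNC
  read 'b': SYNC → COOL
  end COOL, rejected
w3:
  start at SPIN
  read 'b': SPIN → SYNC
  read 'b': SYNC → COOL
  read 'a': COOL → RECV
  read 'a': RECV → FREE
  read 'b': FREE → FREE
  read 'a': FREE → SPIN
  read 'a': SPIN → SYNC
  read 'a': SYNC → SYNC
  read 'a': SYNC → SYNC
  read 'a': SYNC → SYNC
  read 'b': SYNC → COOL
  read 'b': COOL → RECV
  read 'a': RECV → FREE
  read 'b': FREE → FREE
  read 'b': FREE → FREE
  read 'a': FREE → SPIN
  read 'b': SPIN → SYNC
  read 'a': SYNC → SYNC
  read 'b': SYNC → COOL
  read 'b': COOL → RECV
  end RECV, accepted
w4:
  start at SPIN
  read 'b': SPIN → SYNC
  read 'a': SYNC → SYNC
  read 'a': SYNC → SYNC
  read 'a': SYNC → SYNC
  read 'b': SYNC → COOL
  read 'a': COOL → RECV
  read 'a': RECV → FREE
  read 'b': FREE → FREE
  read 'b': FREE → FREE
  read 'b': FREE → FREE
  read 'b': FREE → FREE
  read 'b': FREE → FREE
  read 'b': FREE → FREE
  read 'b': FREE → FREE
  read 'b': FREE → FREE
  read 'b': FREE → FREE
  read 'a': FREE → SPIN
  read 'a': SPIN → SYNC
  read 'b': SYNC → COOL
  read 'a': COOL → RECV
  read 'a': RECV → FREE
  read 'b': FREE → FREE
  read 'a': FREE → SPIN
  end SPIN, accepted
w5:
  start at SPIN
  read 'a': SPIN → SYNC
  read 'b': SYNC → COOL
  read 'b': COOL → RECV
  read 'a': RECV → FREE
  read 'b': FREE → FREE
  read 'a': FREE → SPIN
  read 'a': SPIN → SYNC
  read 'b': SYNC → COOL
  read 'b': COOL → RECV
  read 'b': RECV → SPIN
  read 'b': SPIN → SYNC
  read 'a': SYNC → SYNC
  read 'b': SYNC → COOL
  read 'b': COOL → RECV
  read 'a': RECV → FREE
  read 'b': FREE → FREE
  read 'a': FREE → SPIN
  read 'a': SPIN → SYNC
  read 'a': SYNC → SYNC
  read 'b': SYNC → COOL
  read 'a': COOL → RECV
  read 'a': RECV → FREE
  read 'b': FREE → FREE
  read 'a': FREE → SPIN
  read 'a': SPIN → SYNC
  read 'a': SYNC → SYNC
  read 'a': SYNC → SYNC
  end SYNC, rejected

3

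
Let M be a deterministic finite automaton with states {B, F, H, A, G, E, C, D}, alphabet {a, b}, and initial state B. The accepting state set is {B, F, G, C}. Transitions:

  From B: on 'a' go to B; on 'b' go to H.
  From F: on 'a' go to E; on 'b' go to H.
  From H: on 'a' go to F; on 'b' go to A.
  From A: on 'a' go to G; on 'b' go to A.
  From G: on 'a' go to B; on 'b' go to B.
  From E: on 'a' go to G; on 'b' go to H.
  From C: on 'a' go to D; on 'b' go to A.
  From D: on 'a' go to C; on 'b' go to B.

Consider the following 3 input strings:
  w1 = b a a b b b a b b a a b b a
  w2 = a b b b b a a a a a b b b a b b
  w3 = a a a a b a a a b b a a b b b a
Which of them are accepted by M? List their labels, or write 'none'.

w1, w3

w1: B → H → F → E → H → A → A → G → B → H → F → E → H → A → G  → end G, accepted
w2: B → B → H → A → A → A → G → B → B → B → B → H → A → A → G → B → H  → end H, rejected
w3: B → B → B → B → B → H → F → E → G → B → H → F → E → H → A → A → G  → end G, accepted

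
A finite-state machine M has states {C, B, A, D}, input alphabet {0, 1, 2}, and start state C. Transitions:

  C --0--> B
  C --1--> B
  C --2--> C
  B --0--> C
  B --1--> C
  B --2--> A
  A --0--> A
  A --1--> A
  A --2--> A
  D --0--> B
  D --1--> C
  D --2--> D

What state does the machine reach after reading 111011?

C → B → C → B → C → B → C

C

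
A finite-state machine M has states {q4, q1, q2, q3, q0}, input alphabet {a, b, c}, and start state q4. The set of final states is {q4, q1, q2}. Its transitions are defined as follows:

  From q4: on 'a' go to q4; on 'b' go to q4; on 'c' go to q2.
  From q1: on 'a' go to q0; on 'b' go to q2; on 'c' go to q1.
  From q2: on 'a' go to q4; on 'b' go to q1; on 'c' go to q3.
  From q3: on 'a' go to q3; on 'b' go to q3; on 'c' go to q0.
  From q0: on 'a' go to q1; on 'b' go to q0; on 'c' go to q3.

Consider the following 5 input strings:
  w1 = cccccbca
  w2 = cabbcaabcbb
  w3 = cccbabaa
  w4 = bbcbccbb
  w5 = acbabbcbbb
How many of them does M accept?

w1:
  start at q4
  read 'c': q4 → q2
  read 'c': q2 → q3
  read 'c': q3 → q0
  read 'c': q0 → q3
  read 'c': q3 → q0
  read 'b': q0 → q0
  read 'c': q0 → q3
  read 'a': q3 → q3
  end q3, rejected
w2:
  start at q4
  read 'c': q4 → q2
  read 'a': q2 → q4
  read 'b': q4 → q4
  read 'b': q4 → q4
  read 'c': q4 → q2
  read 'a': q2 → q4
  read 'a': q4 → q4
  read 'b': q4 → q4
  read 'c': q4 → q2
  read 'b': q2 → q1
  read 'b': q1 → q2
  end q2, accepted
w3:
  start at q4
  read 'c': q4 → q2
  read 'c': q2 → q3
  read 'c': q3 → q0
  read 'b': q0 → q0
  read 'a': q0 → q1
  read 'b': q1 → q2
  read 'a': q2 → q4
  read 'a': q4 → q4
  end q4, accepted
w4:
  start at q4
  read 'b': q4 → q4
  read 'b': q4 → q4
  read 'c': q4 → q2
  read 'b': q2 → q1
  read 'c': q1 → q1
  read 'c': q1 → q1
  read 'b': q1 → q2
  read 'b': q2 → q1
  end q1, accepted
w5:
  start at q4
  read 'a': q4 → q4
  read 'c': q4 → q2
  read 'b': q2 → q1
  read 'a': q1 → q0
  read 'b': q0 → q0
  read 'b': q0 → q0
  read 'c': q0 → q3
  read 'b': q3 → q3
  read 'b': q3 → q3
  read 'b': q3 → q3
  end q3, rejected

3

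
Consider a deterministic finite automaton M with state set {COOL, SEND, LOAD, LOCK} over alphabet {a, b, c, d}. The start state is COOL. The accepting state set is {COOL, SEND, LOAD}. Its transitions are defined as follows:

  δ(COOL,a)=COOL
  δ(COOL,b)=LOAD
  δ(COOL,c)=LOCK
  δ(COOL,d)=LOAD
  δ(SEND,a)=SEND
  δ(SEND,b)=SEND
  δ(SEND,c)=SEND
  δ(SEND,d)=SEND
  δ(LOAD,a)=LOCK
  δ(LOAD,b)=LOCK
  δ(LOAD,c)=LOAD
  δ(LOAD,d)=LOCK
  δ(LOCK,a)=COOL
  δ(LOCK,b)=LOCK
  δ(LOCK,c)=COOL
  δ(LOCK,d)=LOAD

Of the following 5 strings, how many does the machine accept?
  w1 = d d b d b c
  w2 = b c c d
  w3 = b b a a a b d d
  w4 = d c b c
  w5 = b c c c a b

w1: Trace: COOL -d-> LOAD -d-> LOCK -b-> LOCK -d-> LOAD -b-> LOCK -c-> COOL  → end COOL, accepted
w2: Trace: COOL -b-> LOAD -c-> LOAD -c-> LOAD -d-> LOCK  → end LOCK, rejected
w3: Trace: COOL -b-> LOAD -b-> LOCK -a-> COOL -a-> COOL -a-> COOL -b-> LOAD -d-> LOCK -d-> LOAD  → end LOAD, accepted
w4: Trace: COOL -d-> LOAD -c-> LOAD -b-> LOCK -c-> COOL  → end COOL, accepted
w5: Trace: COOL -b-> LOAD -c-> LOAD -c-> LOAD -c-> LOAD -a-> LOCK -b-> LOCK  → end LOCK, rejected

3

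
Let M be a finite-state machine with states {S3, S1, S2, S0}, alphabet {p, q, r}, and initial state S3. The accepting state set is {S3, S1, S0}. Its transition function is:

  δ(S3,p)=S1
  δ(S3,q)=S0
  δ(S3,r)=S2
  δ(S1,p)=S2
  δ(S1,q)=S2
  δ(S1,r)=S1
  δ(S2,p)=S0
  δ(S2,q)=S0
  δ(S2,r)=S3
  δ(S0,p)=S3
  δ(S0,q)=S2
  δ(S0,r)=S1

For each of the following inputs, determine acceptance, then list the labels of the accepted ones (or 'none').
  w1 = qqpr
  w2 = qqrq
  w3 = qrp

w1: Trace: S3 -q-> S0 -q-> S2 -p-> S0 -r-> S1  → end S1, accepted
w2: Trace: S3 -q-> S0 -q-> S2 -r-> S3 -q-> S0  → end S0, accepted
w3: Trace: S3 -q-> S0 -r-> S1 -p-> S2  → end S2, rejected

w1, w2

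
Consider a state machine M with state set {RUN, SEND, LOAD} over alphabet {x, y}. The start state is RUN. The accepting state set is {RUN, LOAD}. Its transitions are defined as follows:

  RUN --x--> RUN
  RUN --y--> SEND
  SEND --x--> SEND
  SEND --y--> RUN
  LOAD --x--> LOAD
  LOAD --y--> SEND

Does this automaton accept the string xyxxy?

start at RUN
read 'x': RUN → RUN
read 'y': RUN → SEND
read 'x': SEND → SEND
read 'x': SEND → SEND
read 'y': SEND → RUN
End state RUN is accepting.

Yes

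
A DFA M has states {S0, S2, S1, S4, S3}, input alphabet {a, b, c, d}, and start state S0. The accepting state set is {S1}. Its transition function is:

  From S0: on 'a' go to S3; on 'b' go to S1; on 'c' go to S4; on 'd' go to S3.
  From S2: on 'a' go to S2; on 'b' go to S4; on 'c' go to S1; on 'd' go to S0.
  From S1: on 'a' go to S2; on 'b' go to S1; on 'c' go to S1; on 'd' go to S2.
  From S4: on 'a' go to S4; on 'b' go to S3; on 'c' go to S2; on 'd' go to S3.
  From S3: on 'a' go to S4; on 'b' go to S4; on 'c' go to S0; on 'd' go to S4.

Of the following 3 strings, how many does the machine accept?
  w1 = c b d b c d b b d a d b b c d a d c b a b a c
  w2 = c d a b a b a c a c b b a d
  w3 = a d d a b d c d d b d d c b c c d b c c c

w1: S0 → S4 → S3 → S4 → S3 → S0 → S3 → S4 → S3 → S4 → S4 → S3 → S4 → S3 → S0 → S3 → S4 → S3 → S0 → S1 → S2 → S4 → S4 → S2  → end S2, rejected
w2: S0 → S4 → S3 → S4 → S3 → S4 → S3 → S4 → S2 → S2 → S1 → S1 → S1 → S2 → S0  → end S0, rejected
w3: S0 → S3 → S4 → S3 → S4 → S3 → S4 → S2 → S0 → S3 → S4 → S3 → S4 → S2 → S4 → S2 → S1 → S2 → S4 → S2 → S1 → S1  → end S1, accepted

1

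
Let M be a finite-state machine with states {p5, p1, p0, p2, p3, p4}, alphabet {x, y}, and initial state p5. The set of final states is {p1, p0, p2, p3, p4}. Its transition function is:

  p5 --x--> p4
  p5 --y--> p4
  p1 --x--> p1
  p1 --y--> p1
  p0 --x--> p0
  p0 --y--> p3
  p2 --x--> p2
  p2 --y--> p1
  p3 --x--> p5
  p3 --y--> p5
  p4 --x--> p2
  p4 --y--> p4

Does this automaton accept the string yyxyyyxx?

start at p5
read 'y': p5 → p4
read 'y': p4 → p4
read 'x': p4 → p2
read 'y': p2 → p1
read 'y': p1 → p1
read 'y': p1 → p1
read 'x': p1 → p1
read 'x': p1 → p1
End state p1 is accepting.

Yes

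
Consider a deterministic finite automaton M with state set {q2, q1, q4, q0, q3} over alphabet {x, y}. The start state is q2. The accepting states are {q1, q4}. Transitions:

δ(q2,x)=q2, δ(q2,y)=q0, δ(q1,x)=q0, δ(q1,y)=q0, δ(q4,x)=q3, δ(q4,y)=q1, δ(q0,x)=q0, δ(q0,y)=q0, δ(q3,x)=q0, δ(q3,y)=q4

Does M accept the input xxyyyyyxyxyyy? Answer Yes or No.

start at q2
read 'x': q2 → q2
read 'x': q2 → q2
read 'y': q2 → q0
read 'y': q0 → q0
read 'y': q0 → q0
read 'y': q0 → q0
read 'y': q0 → q0
read 'x': q0 → q0
read 'y': q0 → q0
read 'x': q0 → q0
read 'y': q0 → q0
read 'y': q0 → q0
read 'y': q0 → q0
End state q0 is not accepting.

No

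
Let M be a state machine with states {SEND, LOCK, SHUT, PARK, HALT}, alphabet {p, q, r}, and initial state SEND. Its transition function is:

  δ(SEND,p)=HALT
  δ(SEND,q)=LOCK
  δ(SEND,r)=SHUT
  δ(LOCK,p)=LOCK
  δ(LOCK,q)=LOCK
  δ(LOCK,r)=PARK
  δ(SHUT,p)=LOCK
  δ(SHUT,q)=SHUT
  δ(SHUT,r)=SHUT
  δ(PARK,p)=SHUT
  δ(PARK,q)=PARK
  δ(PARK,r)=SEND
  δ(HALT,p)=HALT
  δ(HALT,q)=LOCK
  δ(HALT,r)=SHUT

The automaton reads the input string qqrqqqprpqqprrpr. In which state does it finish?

SHUT

Trace: SEND -q-> LOCK -q-> LOCK -r-> PARK -q-> PARK -q-> PARK -q-> PARK -p-> SHUT -r-> SHUT -p-> LOCK -q-> LOCK -q-> LOCK -p-> LOCK -r-> PARK -r-> SEND -p-> HALT -r-> SHUT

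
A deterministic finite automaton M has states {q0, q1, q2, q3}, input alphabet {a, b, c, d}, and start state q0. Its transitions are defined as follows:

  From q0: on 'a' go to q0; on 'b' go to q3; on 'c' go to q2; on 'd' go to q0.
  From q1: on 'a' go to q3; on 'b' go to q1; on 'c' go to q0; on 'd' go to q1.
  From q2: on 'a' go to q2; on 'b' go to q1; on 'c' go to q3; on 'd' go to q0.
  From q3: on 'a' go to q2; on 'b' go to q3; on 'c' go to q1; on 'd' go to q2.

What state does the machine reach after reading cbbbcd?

q0

q0 → q2 → q1 → q1 → q1 → q0 → q0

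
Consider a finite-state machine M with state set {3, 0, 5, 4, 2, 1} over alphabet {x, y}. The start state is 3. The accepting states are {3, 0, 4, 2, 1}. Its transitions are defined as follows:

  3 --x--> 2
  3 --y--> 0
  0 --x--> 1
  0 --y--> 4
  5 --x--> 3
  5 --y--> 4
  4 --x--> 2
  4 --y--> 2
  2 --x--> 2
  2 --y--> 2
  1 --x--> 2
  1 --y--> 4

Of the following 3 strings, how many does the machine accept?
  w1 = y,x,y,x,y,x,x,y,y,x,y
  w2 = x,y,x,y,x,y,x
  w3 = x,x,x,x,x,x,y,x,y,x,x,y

w1: Trace: 3 -y-> 0 -x-> 1 -y-> 4 -x-> 2 -y-> 2 -x-> 2 -x-> 2 -y-> 2 -y-> 2 -x-> 2 -y-> 2  → end 2, accepted
w2: Trace: 3 -x-> 2 -y-> 2 -x-> 2 -y-> 2 -x-> 2 -y-> 2 -x-> 2  → end 2, accepted
w3: Trace: 3 -x-> 2 -x-> 2 -x-> 2 -x-> 2 -x-> 2 -x-> 2 -y-> 2 -x-> 2 -y-> 2 -x-> 2 -x-> 2 -y-> 2  → end 2, accepted

3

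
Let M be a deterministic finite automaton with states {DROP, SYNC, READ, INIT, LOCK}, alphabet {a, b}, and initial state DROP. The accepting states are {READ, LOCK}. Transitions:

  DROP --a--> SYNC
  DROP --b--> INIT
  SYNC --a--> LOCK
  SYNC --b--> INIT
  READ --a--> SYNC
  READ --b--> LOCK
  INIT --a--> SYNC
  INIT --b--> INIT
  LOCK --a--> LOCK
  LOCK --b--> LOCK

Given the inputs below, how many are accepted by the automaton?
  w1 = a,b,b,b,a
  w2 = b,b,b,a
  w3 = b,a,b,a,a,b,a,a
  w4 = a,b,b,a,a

w1: Trace: DROP -a-> SYNC -b-> INIT -b-> INIT -b-> INIT -a-> SYNC  → end SYNC, rejected
w2: Trace: DROP -b-> INIT -b-> INIT -b-> INIT -a-> SYNC  → end SYNC, rejected
w3: Trace: DROP -b-> INIT -a-> SYNC -b-> INIT -a-> SYNC -a-> LOCK -b-> LOCK -a-> LOCK -a-> LOCK  → end LOCK, accepted
w4: Trace: DROP -a-> SYNC -b-> INIT -b-> INIT -a-> SYNC -a-> LOCK  → end LOCK, accepted

2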